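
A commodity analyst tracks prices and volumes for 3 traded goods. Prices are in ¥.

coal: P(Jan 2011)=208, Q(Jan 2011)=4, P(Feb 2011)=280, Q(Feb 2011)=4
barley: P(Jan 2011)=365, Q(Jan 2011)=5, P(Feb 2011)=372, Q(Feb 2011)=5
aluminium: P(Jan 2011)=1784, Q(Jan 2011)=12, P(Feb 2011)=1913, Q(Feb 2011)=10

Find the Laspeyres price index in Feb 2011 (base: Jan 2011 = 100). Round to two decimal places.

107.77

Laspeyres price index uses base-period quantities as weights.
ΣP(Feb 2011)·Q(Jan 2011) = 280×4 + 372×5 + 1913×12 = 1120 + 1860 + 22956 = 25936
ΣP(Jan 2011)·Q(Jan 2011) = 208×4 + 365×5 + 1784×12 = 832 + 1825 + 21408 = 24065
Index = 25936 / 24065 × 100 = 107.7748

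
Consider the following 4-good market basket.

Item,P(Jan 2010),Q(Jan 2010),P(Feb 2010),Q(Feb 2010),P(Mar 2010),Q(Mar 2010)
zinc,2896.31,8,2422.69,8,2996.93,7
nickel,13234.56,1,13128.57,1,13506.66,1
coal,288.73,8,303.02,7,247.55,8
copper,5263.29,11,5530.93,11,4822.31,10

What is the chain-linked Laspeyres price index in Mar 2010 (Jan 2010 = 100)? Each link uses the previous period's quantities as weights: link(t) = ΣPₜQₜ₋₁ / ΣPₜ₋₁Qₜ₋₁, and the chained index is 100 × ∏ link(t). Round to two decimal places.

Link Jan 2010→Feb 2010:
ΣP(Feb 2010)Q(Jan 2010) = 2422.69×8 + 13128.57×1 + 303.02×8 + 5530.93×11 = 19381.52 + 13128.57 + 2424.16 + 60840.23 = 95774.48
ΣP(Jan 2010)Q(Jan 2010) = 2896.31×8 + 13234.56×1 + 288.73×8 + 5263.29×11 = 23170.48 + 13234.56 + 2309.84 + 57896.19 = 96611.07
link = 95774.48/96611.07 = 0.991341
Link Feb 2010→Mar 2010:
ΣP(Mar 2010)Q(Feb 2010) = 2996.93×8 + 13506.66×1 + 247.55×7 + 4822.31×11 = 23975.44 + 13506.66 + 1732.85 + 53045.41 = 92260.36
ΣP(Feb 2010)Q(Feb 2010) = 2422.69×8 + 13128.57×1 + 303.02×7 + 5530.93×11 = 19381.52 + 13128.57 + 2121.14 + 60840.23 = 95471.46
link = 92260.36/95471.46 = 0.966366
Chained index = 100 × 0.991341 × 0.966366 = 95.7998

95.80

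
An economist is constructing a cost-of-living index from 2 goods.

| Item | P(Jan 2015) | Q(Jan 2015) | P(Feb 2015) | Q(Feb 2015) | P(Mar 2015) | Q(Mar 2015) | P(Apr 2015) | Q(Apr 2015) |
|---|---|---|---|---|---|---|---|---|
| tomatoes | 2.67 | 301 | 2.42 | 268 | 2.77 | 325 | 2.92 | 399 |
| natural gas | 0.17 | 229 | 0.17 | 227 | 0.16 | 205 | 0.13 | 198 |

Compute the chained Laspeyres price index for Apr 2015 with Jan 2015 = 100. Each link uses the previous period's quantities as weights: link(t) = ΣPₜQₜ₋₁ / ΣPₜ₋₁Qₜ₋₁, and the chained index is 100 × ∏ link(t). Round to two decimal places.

Link Jan 2015→Feb 2015:
ΣP(Feb 2015)Q(Jan 2015) = 2.42×301 + 0.17×229 = 728.42 + 38.93 = 767.35
ΣP(Jan 2015)Q(Jan 2015) = 2.67×301 + 0.17×229 = 803.67 + 38.93 = 842.6
link = 767.35/842.6 = 0.910693
Link Feb 2015→Mar 2015:
ΣP(Mar 2015)Q(Feb 2015) = 2.77×268 + 0.16×227 = 742.36 + 36.32 = 778.68
ΣP(Feb 2015)Q(Feb 2015) = 2.42×268 + 0.17×227 = 648.56 + 38.59 = 687.15
link = 778.68/687.15 = 1.133202
Link Mar 2015→Apr 2015:
ΣP(Apr 2015)Q(Mar 2015) = 2.92×325 + 0.13×205 = 949 + 26.65 = 975.65
ΣP(Mar 2015)Q(Mar 2015) = 2.77×325 + 0.16×205 = 900.25 + 32.8 = 933.05
link = 975.65/933.05 = 1.045657
Chained index = 100 × 0.910693 × 1.133202 × 1.045657 = 107.9117

107.91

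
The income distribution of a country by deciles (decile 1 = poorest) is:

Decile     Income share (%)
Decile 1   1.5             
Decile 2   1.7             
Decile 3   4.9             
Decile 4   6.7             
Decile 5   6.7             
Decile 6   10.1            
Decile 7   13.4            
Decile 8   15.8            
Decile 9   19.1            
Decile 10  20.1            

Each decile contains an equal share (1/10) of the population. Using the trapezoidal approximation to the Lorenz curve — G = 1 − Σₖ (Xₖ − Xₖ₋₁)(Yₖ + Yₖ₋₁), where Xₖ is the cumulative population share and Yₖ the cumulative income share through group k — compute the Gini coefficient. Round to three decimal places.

Cumulative income shares Yₖ: 0.0150, 0.0320, 0.0810, 0.1480, 0.2150, 0.3160, 0.4500, 0.6080, 0.7990, 1.0000
Σ (Xₖ−Xₖ₋₁)(Yₖ+Yₖ₋₁) = (1/10)(0.0150+0.0000) + (1/10)(0.0320+0.0150) + (1/10)(0.0810+0.0320) + (1/10)(0.1480+0.0810) + (1/10)(0.2150+0.1480) + (1/10)(0.3160+0.2150) + (1/10)(0.4500+0.3160) + (1/10)(0.6080+0.4500) + (1/10)(0.7990+0.6080) + (1/10)(1.0000+0.7990)
  = 0.0015 + 0.0047 + 0.0113 + 0.0229 + 0.0363 + 0.0531 + 0.0766 + 0.1058 + 0.1407 + 0.1799 = 0.6328
G = 1 − 0.6328 = 0.3672

0.367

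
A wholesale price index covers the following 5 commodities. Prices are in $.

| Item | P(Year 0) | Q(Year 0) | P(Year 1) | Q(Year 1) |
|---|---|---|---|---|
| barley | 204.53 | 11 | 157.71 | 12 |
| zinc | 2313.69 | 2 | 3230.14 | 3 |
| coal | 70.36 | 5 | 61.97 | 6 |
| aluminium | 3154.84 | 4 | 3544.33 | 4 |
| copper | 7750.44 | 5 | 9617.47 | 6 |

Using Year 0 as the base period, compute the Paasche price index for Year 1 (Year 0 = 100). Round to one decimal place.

Paasche price index uses current-period quantities as weights.
ΣP(Year 1)·Q(Year 1) = 157.71×12 + 3230.14×3 + 61.97×6 + 3544.33×4 + 9617.47×6 = 1892.52 + 9690.42 + 371.82 + 14177.32 + 57704.82 = 83836.9
ΣP(Year 0)·Q(Year 1) = 204.53×12 + 2313.69×3 + 70.36×6 + 3154.84×4 + 7750.44×6 = 2454.36 + 6941.07 + 422.16 + 12619.36 + 46502.64 = 68939.59
Index = 83836.9 / 68939.59 × 100 = 121.6092

121.6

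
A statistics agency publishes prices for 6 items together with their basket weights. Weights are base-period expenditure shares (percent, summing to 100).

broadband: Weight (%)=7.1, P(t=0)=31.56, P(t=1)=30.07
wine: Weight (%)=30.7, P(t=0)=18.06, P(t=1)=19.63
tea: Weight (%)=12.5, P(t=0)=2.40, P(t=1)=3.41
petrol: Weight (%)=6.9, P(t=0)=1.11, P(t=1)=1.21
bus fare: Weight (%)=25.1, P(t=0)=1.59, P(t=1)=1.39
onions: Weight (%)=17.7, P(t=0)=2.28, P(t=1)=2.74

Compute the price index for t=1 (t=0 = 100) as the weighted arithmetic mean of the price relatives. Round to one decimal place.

broadband: 7.1 × (30.07/31.56) = 7.1 × 0.952788 = 6.7648
wine: 30.7 × (19.63/18.06) = 30.7 × 1.086932 = 33.3688
tea: 12.5 × (3.41/2.40) = 12.5 × 1.420833 = 17.7604
petrol: 6.9 × (1.21/1.11) = 6.9 × 1.090090 = 7.5216
bus fare: 25.1 × (1.39/1.59) = 25.1 × 0.874214 = 21.9428
onions: 17.7 × (2.74/2.28) = 17.7 × 1.201754 = 21.2711
Index = Σ wᵢ·(p₁ᵢ/p₀ᵢ) = 6.7648 + 33.3688 + 17.7604 + 7.5216 + 21.9428 + 21.2711 = 108.6295

108.6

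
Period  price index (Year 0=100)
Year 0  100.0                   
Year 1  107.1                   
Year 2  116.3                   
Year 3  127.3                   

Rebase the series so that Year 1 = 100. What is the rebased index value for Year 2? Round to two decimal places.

108.59

Rebased(Year 2) = 116.3 / 107.1 × 100 = 108.5901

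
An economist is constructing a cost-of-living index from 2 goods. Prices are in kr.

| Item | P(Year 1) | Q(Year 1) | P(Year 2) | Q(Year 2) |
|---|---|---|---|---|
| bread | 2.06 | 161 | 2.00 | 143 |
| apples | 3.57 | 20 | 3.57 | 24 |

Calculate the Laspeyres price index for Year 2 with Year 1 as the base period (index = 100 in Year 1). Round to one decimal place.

Laspeyres price index uses base-period quantities as weights.
ΣP(Year 2)·Q(Year 1) = 2.00×161 + 3.57×20 = 322 + 71.4 = 393.4
ΣP(Year 1)·Q(Year 1) = 2.06×161 + 3.57×20 = 331.66 + 71.4 = 403.06
Index = 393.4 / 403.06 × 100 = 97.6033

97.6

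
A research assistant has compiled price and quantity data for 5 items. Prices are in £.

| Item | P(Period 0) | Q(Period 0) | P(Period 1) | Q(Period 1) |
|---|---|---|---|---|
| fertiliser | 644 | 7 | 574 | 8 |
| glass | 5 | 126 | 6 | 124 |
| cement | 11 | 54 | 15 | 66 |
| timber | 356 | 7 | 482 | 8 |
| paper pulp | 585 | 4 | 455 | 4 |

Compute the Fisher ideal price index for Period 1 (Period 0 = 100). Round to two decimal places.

Laspeyres component (base-period weights):
ΣP(Period 1)Q(Period 0) = 574×7 + 6×126 + 15×54 + 482×7 + 455×4 = 4018 + 756 + 810 + 3374 + 1820 = 10778
ΣP(Period 0)Q(Period 0) = 644×7 + 5×126 + 11×54 + 356×7 + 585×4 = 4508 + 630 + 594 + 2492 + 2340 = 10564
L = 10778 / 10564 × 100 = 102.0257
Paasche component (current-period weights):
ΣP(Period 1)Q(Period 1) = 574×8 + 6×124 + 15×66 + 482×8 + 455×4 = 4592 + 744 + 990 + 3856 + 1820 = 12002
ΣP(Period 0)Q(Period 1) = 644×8 + 5×124 + 11×66 + 356×8 + 585×4 = 5152 + 620 + 726 + 2848 + 2340 = 11686
P = 12002 / 11686 × 100 = 102.7041
Fisher = √(L × P) = √(102.0257 × 102.7041) = 102.3644

102.36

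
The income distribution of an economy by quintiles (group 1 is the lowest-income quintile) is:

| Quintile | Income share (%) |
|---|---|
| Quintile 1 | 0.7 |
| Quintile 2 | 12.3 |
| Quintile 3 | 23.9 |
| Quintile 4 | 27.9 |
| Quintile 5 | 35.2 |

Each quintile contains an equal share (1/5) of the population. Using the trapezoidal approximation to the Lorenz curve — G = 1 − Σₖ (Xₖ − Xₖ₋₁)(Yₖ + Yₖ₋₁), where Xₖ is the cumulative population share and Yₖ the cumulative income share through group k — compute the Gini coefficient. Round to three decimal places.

Cumulative income shares Yₖ: 0.0070, 0.1300, 0.3690, 0.6480, 1.0000
Σ (Xₖ−Xₖ₋₁)(Yₖ+Yₖ₋₁) = (1/5)(0.0070+0.0000) + (1/5)(0.1300+0.0070) + (1/5)(0.3690+0.1300) + (1/5)(0.6480+0.3690) + (1/5)(1.0000+0.6480)
  = 0.0014 + 0.0274 + 0.0998 + 0.2034 + 0.3296 = 0.6616
G = 1 − 0.6616 = 0.3384

0.338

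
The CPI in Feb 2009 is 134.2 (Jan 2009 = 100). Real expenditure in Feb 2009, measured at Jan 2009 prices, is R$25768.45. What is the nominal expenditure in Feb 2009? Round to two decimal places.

34581.26

Nominal = Real × (Index/100) = 25768.45 × (134.2/100)
        = 25768.45 × 1.342 = 34581.2599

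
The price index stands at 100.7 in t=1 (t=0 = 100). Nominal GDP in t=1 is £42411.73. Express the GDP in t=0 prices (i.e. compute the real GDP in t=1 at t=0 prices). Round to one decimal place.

42116.9

Real = Nominal ÷ (Index/100) = 42411.73 ÷ (100.7/100)
     = 42411.73 ÷ 1.007 = 42116.9116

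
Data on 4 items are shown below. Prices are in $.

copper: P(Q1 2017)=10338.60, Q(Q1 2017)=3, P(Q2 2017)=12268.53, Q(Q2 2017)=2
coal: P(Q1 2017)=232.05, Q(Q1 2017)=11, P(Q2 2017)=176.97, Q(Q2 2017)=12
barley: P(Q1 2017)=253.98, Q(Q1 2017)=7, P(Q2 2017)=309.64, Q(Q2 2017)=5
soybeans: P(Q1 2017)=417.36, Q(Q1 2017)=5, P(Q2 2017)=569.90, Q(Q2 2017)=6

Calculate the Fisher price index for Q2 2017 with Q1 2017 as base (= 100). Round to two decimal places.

116.53

Laspeyres component (base-period weights):
ΣP(Q2 2017)Q(Q1 2017) = 12268.53×3 + 176.97×11 + 309.64×7 + 569.90×5 = 36805.59 + 1946.67 + 2167.48 + 2849.5 = 43769.24
ΣP(Q1 2017)Q(Q1 2017) = 10338.60×3 + 232.05×11 + 253.98×7 + 417.36×5 = 31015.8 + 2552.55 + 1777.86 + 2086.8 = 37433.01
L = 43769.24 / 37433.01 × 100 = 116.9269
Paasche component (current-period weights):
ΣP(Q2 2017)Q(Q2 2017) = 12268.53×2 + 176.97×12 + 309.64×5 + 569.90×6 = 24537.06 + 2123.64 + 1548.2 + 3419.4 = 31628.3
ΣP(Q1 2017)Q(Q2 2017) = 10338.60×2 + 232.05×12 + 253.98×5 + 417.36×6 = 20677.2 + 2784.6 + 1269.9 + 2504.16 = 27235.86
P = 31628.3 / 27235.86 × 100 = 116.1274
Fisher = √(L × P) = √(116.9269 × 116.1274) = 116.5264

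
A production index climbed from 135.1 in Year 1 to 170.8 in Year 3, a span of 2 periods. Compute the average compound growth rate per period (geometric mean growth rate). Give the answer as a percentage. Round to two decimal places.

Growth factor = (170.8/135.1)^(1/2) = (1.264249)^(1/2) = 1.124388
Growth rate = 1.124388 − 1 = 0.124388 = 12.4388%

12.44%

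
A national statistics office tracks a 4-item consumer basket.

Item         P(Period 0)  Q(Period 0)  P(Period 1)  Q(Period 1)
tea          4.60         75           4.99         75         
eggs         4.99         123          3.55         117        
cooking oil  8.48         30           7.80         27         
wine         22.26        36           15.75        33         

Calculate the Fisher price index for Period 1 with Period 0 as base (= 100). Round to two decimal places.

80.17

Laspeyres component (base-period weights):
ΣP(Period 1)Q(Period 0) = 4.99×75 + 3.55×123 + 7.80×30 + 15.75×36 = 374.25 + 436.65 + 234 + 567 = 1611.9
ΣP(Period 0)Q(Period 0) = 4.60×75 + 4.99×123 + 8.48×30 + 22.26×36 = 345 + 613.77 + 254.4 + 801.36 = 2014.53
L = 1611.9 / 2014.53 × 100 = 80.0137
Paasche component (current-period weights):
ΣP(Period 1)Q(Period 1) = 4.99×75 + 3.55×117 + 7.80×27 + 15.75×33 = 374.25 + 415.35 + 210.6 + 519.75 = 1519.95
ΣP(Period 0)Q(Period 1) = 4.60×75 + 4.99×117 + 8.48×27 + 22.26×33 = 345 + 583.83 + 228.96 + 734.58 = 1892.37
P = 1519.95 / 1892.37 × 100 = 80.3199
Fisher = √(L × P) = √(80.0137 × 80.3199) = 80.1667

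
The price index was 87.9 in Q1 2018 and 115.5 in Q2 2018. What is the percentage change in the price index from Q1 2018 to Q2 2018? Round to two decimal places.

Change = (115.5 − 87.9) / 87.9 × 100
       = 27.6 / 87.9 × 100 = 31.3993%

31.40%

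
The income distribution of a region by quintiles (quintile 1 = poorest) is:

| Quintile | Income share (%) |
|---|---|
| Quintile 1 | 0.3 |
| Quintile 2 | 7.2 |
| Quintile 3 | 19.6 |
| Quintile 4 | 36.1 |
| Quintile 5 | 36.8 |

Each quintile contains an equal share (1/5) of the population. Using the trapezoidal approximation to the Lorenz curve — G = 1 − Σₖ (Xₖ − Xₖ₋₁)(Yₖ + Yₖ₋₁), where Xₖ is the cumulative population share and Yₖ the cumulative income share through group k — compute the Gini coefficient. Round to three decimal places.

Cumulative income shares Yₖ: 0.0030, 0.0750, 0.2710, 0.6320, 1.0000
Σ (Xₖ−Xₖ₋₁)(Yₖ+Yₖ₋₁) = (1/5)(0.0030+0.0000) + (1/5)(0.0750+0.0030) + (1/5)(0.2710+0.0750) + (1/5)(0.6320+0.2710) + (1/5)(1.0000+0.6320)
  = 0.0006 + 0.0156 + 0.0692 + 0.1806 + 0.3264 = 0.5924
G = 1 − 0.5924 = 0.4076

0.408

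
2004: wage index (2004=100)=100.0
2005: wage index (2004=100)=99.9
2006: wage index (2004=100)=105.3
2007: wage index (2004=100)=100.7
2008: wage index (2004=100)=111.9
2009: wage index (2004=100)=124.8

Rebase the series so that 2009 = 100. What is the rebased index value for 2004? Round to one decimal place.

80.1

Rebased(2004) = 100.0 / 124.8 × 100 = 80.1282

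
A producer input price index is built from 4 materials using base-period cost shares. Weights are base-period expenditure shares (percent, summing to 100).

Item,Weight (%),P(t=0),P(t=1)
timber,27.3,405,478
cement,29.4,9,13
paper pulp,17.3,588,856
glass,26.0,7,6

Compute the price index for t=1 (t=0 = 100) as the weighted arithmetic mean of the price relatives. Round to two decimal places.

timber: 27.3 × (478/405) = 27.3 × 1.180247 = 32.2207
cement: 29.4 × (13/9) = 29.4 × 1.444444 = 42.4667
paper pulp: 17.3 × (856/588) = 17.3 × 1.455782 = 25.1850
glass: 26.0 × (6/7) = 26.0 × 0.857143 = 22.2857
Index = Σ wᵢ·(p₁ᵢ/p₀ᵢ) = 32.2207 + 42.4667 + 25.1850 + 22.2857 = 122.1582

122.16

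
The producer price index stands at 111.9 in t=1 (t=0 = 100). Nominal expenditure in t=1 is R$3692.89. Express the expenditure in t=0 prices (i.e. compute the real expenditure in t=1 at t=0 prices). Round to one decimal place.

3300.2

Real = Nominal ÷ (Index/100) = 3692.89 ÷ (111.9/100)
     = 3692.89 ÷ 1.119 = 3300.1698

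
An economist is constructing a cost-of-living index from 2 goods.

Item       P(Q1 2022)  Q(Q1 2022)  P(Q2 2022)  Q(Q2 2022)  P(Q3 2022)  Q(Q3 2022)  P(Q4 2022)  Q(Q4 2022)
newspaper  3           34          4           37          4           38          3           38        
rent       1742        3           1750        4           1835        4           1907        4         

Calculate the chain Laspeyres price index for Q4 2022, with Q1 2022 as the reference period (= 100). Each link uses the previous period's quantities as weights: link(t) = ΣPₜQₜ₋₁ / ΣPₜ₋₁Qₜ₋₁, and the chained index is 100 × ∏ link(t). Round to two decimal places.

109.43

Link Q1 2022→Q2 2022:
ΣP(Q2 2022)Q(Q1 2022) = 4×34 + 1750×3 = 136 + 5250 = 5386
ΣP(Q1 2022)Q(Q1 2022) = 3×34 + 1742×3 = 102 + 5226 = 5328
link = 5386/5328 = 1.010886
Link Q2 2022→Q3 2022:
ΣP(Q3 2022)Q(Q2 2022) = 4×37 + 1835×4 = 148 + 7340 = 7488
ΣP(Q2 2022)Q(Q2 2022) = 4×37 + 1750×4 = 148 + 7000 = 7148
link = 7488/7148 = 1.047566
Link Q3 2022→Q4 2022:
ΣP(Q4 2022)Q(Q3 2022) = 3×38 + 1907×4 = 114 + 7628 = 7742
ΣP(Q3 2022)Q(Q3 2022) = 4×38 + 1835×4 = 152 + 7340 = 7492
link = 7742/7492 = 1.033369
Chained index = 100 × 1.010886 × 1.047566 × 1.033369 = 109.4306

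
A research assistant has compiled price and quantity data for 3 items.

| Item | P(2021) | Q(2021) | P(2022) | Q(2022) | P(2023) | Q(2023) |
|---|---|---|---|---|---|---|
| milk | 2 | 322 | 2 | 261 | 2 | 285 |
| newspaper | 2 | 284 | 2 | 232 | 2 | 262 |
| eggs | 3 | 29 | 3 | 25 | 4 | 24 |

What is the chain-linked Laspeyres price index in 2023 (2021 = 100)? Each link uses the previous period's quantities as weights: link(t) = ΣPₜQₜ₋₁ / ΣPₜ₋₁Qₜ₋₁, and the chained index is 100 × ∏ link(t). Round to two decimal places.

102.36

Link 2021→2022:
ΣP(2022)Q(2021) = 2×322 + 2×284 + 3×29 = 644 + 568 + 87 = 1299
ΣP(2021)Q(2021) = 2×322 + 2×284 + 3×29 = 644 + 568 + 87 = 1299
link = 1299/1299 = 1.000000
Link 2022→2023:
ΣP(2023)Q(2022) = 2×261 + 2×232 + 4×25 = 522 + 464 + 100 = 1086
ΣP(2022)Q(2022) = 2×261 + 2×232 + 3×25 = 522 + 464 + 75 = 1061
link = 1086/1061 = 1.023563
Chained index = 100 × 1.000000 × 1.023563 = 102.3563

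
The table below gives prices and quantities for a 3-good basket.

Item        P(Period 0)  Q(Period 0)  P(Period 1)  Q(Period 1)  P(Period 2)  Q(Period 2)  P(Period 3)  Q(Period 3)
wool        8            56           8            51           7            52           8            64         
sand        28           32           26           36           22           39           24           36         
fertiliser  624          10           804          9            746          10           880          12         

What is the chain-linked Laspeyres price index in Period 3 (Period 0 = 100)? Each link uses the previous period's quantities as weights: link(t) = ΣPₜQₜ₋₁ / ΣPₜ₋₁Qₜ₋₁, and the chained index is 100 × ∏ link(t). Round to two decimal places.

131.69

Link Period 0→Period 1:
ΣP(Period 1)Q(Period 0) = 8×56 + 26×32 + 804×10 = 448 + 832 + 8040 = 9320
ΣP(Period 0)Q(Period 0) = 8×56 + 28×32 + 624×10 = 448 + 896 + 6240 = 7584
link = 9320/7584 = 1.228903
Link Period 1→Period 2:
ΣP(Period 2)Q(Period 1) = 7×51 + 22×36 + 746×9 = 357 + 792 + 6714 = 7863
ΣP(Period 1)Q(Period 1) = 8×51 + 26×36 + 804×9 = 408 + 936 + 7236 = 8580
link = 7863/8580 = 0.916434
Link Period 2→Period 3:
ΣP(Period 3)Q(Period 2) = 8×52 + 24×39 + 880×10 = 416 + 936 + 8800 = 10152
ΣP(Period 2)Q(Period 2) = 7×52 + 22×39 + 746×10 = 364 + 858 + 7460 = 8682
link = 10152/8682 = 1.169316
Chained index = 100 × 1.228903 × 0.916434 × 1.169316 = 131.6893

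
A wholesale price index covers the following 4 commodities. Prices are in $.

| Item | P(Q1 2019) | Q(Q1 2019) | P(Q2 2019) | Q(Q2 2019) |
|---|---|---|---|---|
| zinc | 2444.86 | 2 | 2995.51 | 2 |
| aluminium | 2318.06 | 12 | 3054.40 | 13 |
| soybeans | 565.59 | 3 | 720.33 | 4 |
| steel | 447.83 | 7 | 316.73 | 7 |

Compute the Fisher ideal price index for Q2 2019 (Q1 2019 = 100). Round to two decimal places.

125.47

Laspeyres component (base-period weights):
ΣP(Q2 2019)Q(Q1 2019) = 2995.51×2 + 3054.40×12 + 720.33×3 + 316.73×7 = 5991.02 + 36652.8 + 2160.99 + 2217.11 = 47021.92
ΣP(Q1 2019)Q(Q1 2019) = 2444.86×2 + 2318.06×12 + 565.59×3 + 447.83×7 = 4889.72 + 27816.72 + 1696.77 + 3134.81 = 37538.02
L = 47021.92 / 37538.02 × 100 = 125.2648
Paasche component (current-period weights):
ΣP(Q2 2019)Q(Q2 2019) = 2995.51×2 + 3054.40×13 + 720.33×4 + 316.73×7 = 5991.02 + 39707.2 + 2881.32 + 2217.11 = 50796.65
ΣP(Q1 2019)Q(Q2 2019) = 2444.86×2 + 2318.06×13 + 565.59×4 + 447.83×7 = 4889.72 + 30134.78 + 2262.36 + 3134.81 = 40421.67
P = 50796.65 / 40421.67 × 100 = 125.6669
Fisher = √(L × P) = √(125.2648 × 125.6669) = 125.4657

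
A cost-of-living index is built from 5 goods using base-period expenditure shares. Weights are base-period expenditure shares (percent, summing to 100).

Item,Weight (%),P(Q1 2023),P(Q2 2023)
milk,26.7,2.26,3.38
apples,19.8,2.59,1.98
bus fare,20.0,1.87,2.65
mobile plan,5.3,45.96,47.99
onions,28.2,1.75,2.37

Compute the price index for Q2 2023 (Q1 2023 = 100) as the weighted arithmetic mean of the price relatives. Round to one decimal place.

milk: 26.7 × (3.38/2.26) = 26.7 × 1.495575 = 39.9319
apples: 19.8 × (1.98/2.59) = 19.8 × 0.764479 = 15.1367
bus fare: 20.0 × (2.65/1.87) = 20.0 × 1.417112 = 28.3422
mobile plan: 5.3 × (47.99/45.96) = 5.3 × 1.044169 = 5.5341
onions: 28.2 × (2.37/1.75) = 28.2 × 1.354286 = 38.1909
Index = Σ wᵢ·(p₁ᵢ/p₀ᵢ) = 39.9319 + 15.1367 + 28.3422 + 5.5341 + 38.1909 = 127.1357

127.1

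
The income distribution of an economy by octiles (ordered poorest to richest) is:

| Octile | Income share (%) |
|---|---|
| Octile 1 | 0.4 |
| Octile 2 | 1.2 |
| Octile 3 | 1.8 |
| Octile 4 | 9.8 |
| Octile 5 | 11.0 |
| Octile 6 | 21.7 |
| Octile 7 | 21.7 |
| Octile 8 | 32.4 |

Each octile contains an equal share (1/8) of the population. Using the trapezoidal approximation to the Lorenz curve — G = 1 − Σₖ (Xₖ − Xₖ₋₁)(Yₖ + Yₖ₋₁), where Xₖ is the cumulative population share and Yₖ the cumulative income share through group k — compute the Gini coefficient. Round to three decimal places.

0.484

Cumulative income shares Yₖ: 0.0040, 0.0160, 0.0340, 0.1320, 0.2420, 0.4590, 0.6760, 1.0000
Σ (Xₖ−Xₖ₋₁)(Yₖ+Yₖ₋₁) = (1/8)(0.0040+0.0000) + (1/8)(0.0160+0.0040) + (1/8)(0.0340+0.0160) + (1/8)(0.1320+0.0340) + (1/8)(0.2420+0.1320) + (1/8)(0.4590+0.2420) + (1/8)(0.6760+0.4590) + (1/8)(1.0000+0.6760)
  = 0.0005 + 0.0025 + 0.0063 + 0.0208 + 0.0467 + 0.0876 + 0.1419 + 0.2095 = 0.5157
G = 1 − 0.5157 = 0.4843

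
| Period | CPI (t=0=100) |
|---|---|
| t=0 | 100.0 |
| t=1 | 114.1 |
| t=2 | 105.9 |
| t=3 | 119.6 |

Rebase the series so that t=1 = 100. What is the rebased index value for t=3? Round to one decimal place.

Rebased(t=3) = 119.6 / 114.1 × 100 = 104.8203

104.8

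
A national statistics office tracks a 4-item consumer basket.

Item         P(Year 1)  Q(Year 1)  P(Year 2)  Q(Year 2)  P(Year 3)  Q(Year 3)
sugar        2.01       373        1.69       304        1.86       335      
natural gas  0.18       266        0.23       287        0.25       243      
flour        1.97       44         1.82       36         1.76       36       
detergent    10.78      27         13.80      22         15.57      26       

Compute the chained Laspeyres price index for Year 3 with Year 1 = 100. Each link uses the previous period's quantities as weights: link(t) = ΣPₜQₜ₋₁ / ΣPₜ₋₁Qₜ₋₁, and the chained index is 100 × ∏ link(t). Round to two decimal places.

107.02

Link Year 1→Year 2:
ΣP(Year 2)Q(Year 1) = 1.69×373 + 0.23×266 + 1.82×44 + 13.80×27 = 630.37 + 61.18 + 80.08 + 372.6 = 1144.23
ΣP(Year 1)Q(Year 1) = 2.01×373 + 0.18×266 + 1.97×44 + 10.78×27 = 749.73 + 47.88 + 86.68 + 291.06 = 1175.35
link = 1144.23/1175.35 = 0.973523
Link Year 2→Year 3:
ΣP(Year 3)Q(Year 2) = 1.86×304 + 0.25×287 + 1.76×36 + 15.57×22 = 565.44 + 71.75 + 63.36 + 342.54 = 1043.09
ΣP(Year 2)Q(Year 2) = 1.69×304 + 0.23×287 + 1.82×36 + 13.80×22 = 513.76 + 66.01 + 65.52 + 303.6 = 948.89
link = 1043.09/948.89 = 1.099274
Chained index = 100 × 0.973523 × 1.099274 = 107.0168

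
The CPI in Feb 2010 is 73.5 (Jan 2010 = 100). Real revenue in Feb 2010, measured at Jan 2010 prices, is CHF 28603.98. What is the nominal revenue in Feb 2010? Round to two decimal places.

21023.93

Nominal = Real × (Index/100) = 28603.98 × (73.5/100)
        = 28603.98 × 0.735 = 21023.9253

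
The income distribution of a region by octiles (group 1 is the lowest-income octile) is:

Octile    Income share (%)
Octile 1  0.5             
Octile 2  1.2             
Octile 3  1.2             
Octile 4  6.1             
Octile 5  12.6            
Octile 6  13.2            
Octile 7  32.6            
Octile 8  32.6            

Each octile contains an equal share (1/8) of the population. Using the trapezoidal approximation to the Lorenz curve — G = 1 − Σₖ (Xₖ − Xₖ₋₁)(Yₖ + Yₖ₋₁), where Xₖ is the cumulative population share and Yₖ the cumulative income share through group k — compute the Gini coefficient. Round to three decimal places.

0.530

Cumulative income shares Yₖ: 0.0050, 0.0170, 0.0290, 0.0900, 0.2160, 0.3480, 0.6740, 1.0000
Σ (Xₖ−Xₖ₋₁)(Yₖ+Yₖ₋₁) = (1/8)(0.0050+0.0000) + (1/8)(0.0170+0.0050) + (1/8)(0.0290+0.0170) + (1/8)(0.0900+0.0290) + (1/8)(0.2160+0.0900) + (1/8)(0.3480+0.2160) + (1/8)(0.6740+0.3480) + (1/8)(1.0000+0.6740)
  = 0.0006 + 0.0028 + 0.0057 + 0.0149 + 0.0382 + 0.0705 + 0.1277 + 0.2092 = 0.4697
G = 1 − 0.4697 = 0.5303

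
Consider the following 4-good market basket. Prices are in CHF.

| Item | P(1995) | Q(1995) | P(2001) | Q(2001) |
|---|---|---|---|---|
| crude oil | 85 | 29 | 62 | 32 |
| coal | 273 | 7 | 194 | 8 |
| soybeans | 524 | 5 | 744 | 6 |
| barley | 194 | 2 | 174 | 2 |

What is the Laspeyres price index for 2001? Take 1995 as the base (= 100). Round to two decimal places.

97.83

Laspeyres price index uses base-period quantities as weights.
ΣP(2001)·Q(1995) = 62×29 + 194×7 + 744×5 + 174×2 = 1798 + 1358 + 3720 + 348 = 7224
ΣP(1995)·Q(1995) = 85×29 + 273×7 + 524×5 + 194×2 = 2465 + 1911 + 2620 + 388 = 7384
Index = 7224 / 7384 × 100 = 97.8332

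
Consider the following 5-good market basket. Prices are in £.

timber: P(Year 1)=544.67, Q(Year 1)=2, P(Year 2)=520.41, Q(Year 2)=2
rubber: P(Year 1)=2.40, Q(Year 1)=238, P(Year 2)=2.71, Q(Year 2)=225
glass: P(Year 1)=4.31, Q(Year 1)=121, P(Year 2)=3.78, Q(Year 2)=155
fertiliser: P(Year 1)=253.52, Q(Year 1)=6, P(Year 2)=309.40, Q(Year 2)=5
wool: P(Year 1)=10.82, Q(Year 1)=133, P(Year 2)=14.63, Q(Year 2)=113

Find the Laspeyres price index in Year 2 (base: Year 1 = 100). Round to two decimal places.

115.62

Laspeyres price index uses base-period quantities as weights.
ΣP(Year 2)·Q(Year 1) = 520.41×2 + 2.71×238 + 3.78×121 + 309.40×6 + 14.63×133 = 1040.82 + 644.98 + 457.38 + 1856.4 + 1945.79 = 5945.37
ΣP(Year 1)·Q(Year 1) = 544.67×2 + 2.40×238 + 4.31×121 + 253.52×6 + 10.82×133 = 1089.34 + 571.2 + 521.51 + 1521.12 + 1439.06 = 5142.23
Index = 5945.37 / 5142.23 × 100 = 115.6185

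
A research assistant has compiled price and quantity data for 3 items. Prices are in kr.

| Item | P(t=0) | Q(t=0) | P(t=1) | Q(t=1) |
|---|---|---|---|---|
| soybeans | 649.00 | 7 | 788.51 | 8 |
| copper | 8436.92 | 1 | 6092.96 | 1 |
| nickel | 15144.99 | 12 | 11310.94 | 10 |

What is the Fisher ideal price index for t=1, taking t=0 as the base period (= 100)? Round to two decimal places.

75.85

Laspeyres component (base-period weights):
ΣP(t=1)Q(t=0) = 788.51×7 + 6092.96×1 + 11310.94×12 = 5519.57 + 6092.96 + 135731.28 = 147343.81
ΣP(t=0)Q(t=0) = 649.00×7 + 8436.92×1 + 15144.99×12 = 4543 + 8436.92 + 181739.88 = 194719.8
L = 147343.81 / 194719.8 × 100 = 75.6697
Paasche component (current-period weights):
ΣP(t=1)Q(t=1) = 788.51×8 + 6092.96×1 + 11310.94×10 = 6308.08 + 6092.96 + 113109.4 = 125510.44
ΣP(t=0)Q(t=1) = 649.00×8 + 8436.92×1 + 15144.99×10 = 5192 + 8436.92 + 151449.9 = 165078.82
P = 125510.44 / 165078.82 × 100 = 76.0306
Fisher = √(L × P) = √(75.6697 × 76.0306) = 75.8499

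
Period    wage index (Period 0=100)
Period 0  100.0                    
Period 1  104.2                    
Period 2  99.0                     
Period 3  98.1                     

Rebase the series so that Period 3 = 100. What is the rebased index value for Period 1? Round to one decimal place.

Rebased(Period 1) = 104.2 / 98.1 × 100 = 106.2181

106.2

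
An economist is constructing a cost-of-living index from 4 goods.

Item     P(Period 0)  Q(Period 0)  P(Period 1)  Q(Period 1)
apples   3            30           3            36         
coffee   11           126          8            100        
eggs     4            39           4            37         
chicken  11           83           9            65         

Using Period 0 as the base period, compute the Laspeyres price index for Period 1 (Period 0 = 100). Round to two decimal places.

78.62

Laspeyres price index uses base-period quantities as weights.
ΣP(Period 1)·Q(Period 0) = 3×30 + 8×126 + 4×39 + 9×83 = 90 + 1008 + 156 + 747 = 2001
ΣP(Period 0)·Q(Period 0) = 3×30 + 11×126 + 4×39 + 11×83 = 90 + 1386 + 156 + 913 = 2545
Index = 2001 / 2545 × 100 = 78.6248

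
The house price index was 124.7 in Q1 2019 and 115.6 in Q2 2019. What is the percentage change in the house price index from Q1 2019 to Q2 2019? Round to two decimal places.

Change = (115.6 − 124.7) / 124.7 × 100
       = -9.1 / 124.7 × 100 = -7.2975%

-7.30%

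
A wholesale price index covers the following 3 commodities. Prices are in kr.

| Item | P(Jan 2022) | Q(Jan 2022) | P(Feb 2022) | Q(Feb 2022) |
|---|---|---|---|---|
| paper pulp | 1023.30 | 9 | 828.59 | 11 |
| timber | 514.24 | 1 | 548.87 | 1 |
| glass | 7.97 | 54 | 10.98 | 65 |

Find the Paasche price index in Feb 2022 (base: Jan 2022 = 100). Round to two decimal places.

Paasche price index uses current-period quantities as weights.
ΣP(Feb 2022)·Q(Feb 2022) = 828.59×11 + 548.87×1 + 10.98×65 = 9114.49 + 548.87 + 713.7 = 10377.06
ΣP(Jan 2022)·Q(Feb 2022) = 1023.30×11 + 514.24×1 + 7.97×65 = 11256.3 + 514.24 + 518.05 = 12288.59
Index = 10377.06 / 12288.59 × 100 = 84.4447

84.44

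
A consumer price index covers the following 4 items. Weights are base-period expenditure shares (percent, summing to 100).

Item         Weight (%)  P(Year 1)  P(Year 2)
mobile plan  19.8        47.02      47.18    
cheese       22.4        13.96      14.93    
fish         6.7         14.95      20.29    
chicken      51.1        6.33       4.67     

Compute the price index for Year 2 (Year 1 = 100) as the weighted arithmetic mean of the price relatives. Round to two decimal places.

mobile plan: 19.8 × (47.18/47.02) = 19.8 × 1.003403 = 19.8674
cheese: 22.4 × (14.93/13.96) = 22.4 × 1.069484 = 23.9564
fish: 6.7 × (20.29/14.95) = 6.7 × 1.357191 = 9.0932
chicken: 51.1 × (4.67/6.33) = 51.1 × 0.737757 = 37.6994
Index = Σ wᵢ·(p₁ᵢ/p₀ᵢ) = 19.8674 + 23.9564 + 9.0932 + 37.6994 = 90.6164

90.62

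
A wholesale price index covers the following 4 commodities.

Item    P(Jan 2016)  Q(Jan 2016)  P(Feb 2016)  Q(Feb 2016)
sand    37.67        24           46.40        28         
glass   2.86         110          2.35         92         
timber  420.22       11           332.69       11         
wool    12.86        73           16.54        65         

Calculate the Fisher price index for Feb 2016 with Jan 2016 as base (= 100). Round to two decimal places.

Laspeyres component (base-period weights):
ΣP(Feb 2016)Q(Jan 2016) = 46.40×24 + 2.35×110 + 332.69×11 + 16.54×73 = 1113.6 + 258.5 + 3659.59 + 1207.42 = 6239.11
ΣP(Jan 2016)Q(Jan 2016) = 37.67×24 + 2.86×110 + 420.22×11 + 12.86×73 = 904.08 + 314.6 + 4622.42 + 938.78 = 6779.88
L = 6239.11 / 6779.88 × 100 = 92.0239
Paasche component (current-period weights):
ΣP(Feb 2016)Q(Feb 2016) = 46.40×28 + 2.35×92 + 332.69×11 + 16.54×65 = 1299.2 + 216.2 + 3659.59 + 1075.1 = 6250.09
ΣP(Jan 2016)Q(Feb 2016) = 37.67×28 + 2.86×92 + 420.22×11 + 12.86×65 = 1054.76 + 263.12 + 4622.42 + 835.9 = 6776.2
P = 6250.09 / 6776.2 × 100 = 92.2359
Fisher = √(L × P) = √(92.0239 × 92.2359) = 92.1298

92.13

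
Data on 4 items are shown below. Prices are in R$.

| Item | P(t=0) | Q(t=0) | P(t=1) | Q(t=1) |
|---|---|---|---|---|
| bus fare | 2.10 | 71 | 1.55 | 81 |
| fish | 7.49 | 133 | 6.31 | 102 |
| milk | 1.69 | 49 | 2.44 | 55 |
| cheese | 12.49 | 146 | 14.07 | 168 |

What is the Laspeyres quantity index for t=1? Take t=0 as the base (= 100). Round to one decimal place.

102.4

Laspeyres quantity index uses base-period prices as weights.
ΣP(t=0)·Q(t=1) = 2.10×81 + 7.49×102 + 1.69×55 + 12.49×168 = 170.1 + 763.98 + 92.95 + 2098.32 = 3125.35
ΣP(t=0)·Q(t=0) = 2.10×71 + 7.49×133 + 1.69×49 + 12.49×146 = 149.1 + 996.17 + 82.81 + 1823.54 = 3051.62
Index = 3125.35 / 3051.62 × 100 = 102.4161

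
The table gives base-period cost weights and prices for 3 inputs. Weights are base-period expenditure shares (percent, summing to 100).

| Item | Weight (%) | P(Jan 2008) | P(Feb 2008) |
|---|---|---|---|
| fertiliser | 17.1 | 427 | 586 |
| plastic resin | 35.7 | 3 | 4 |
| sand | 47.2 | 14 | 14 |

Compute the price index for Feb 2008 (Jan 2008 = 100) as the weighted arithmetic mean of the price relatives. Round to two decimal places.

118.27

fertiliser: 17.1 × (586/427) = 17.1 × 1.372365 = 23.4674
plastic resin: 35.7 × (4/3) = 35.7 × 1.333333 = 47.6000
sand: 47.2 × (14/14) = 47.2 × 1.000000 = 47.2000
Index = Σ wᵢ·(p₁ᵢ/p₀ᵢ) = 23.4674 + 47.6000 + 47.2000 = 118.2674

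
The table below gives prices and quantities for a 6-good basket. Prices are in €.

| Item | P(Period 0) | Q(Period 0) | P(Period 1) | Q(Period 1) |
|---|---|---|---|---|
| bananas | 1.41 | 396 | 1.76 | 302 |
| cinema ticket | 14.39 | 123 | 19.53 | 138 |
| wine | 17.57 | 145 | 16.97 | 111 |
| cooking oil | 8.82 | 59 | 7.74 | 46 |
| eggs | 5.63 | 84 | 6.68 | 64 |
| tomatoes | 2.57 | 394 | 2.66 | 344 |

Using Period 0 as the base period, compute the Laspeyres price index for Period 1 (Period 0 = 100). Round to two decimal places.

Laspeyres price index uses base-period quantities as weights.
ΣP(Period 1)·Q(Period 0) = 1.76×396 + 19.53×123 + 16.97×145 + 7.74×59 + 6.68×84 + 2.66×394 = 696.96 + 2402.19 + 2460.65 + 456.66 + 561.12 + 1048.04 = 7625.62
ΣP(Period 0)·Q(Period 0) = 1.41×396 + 14.39×123 + 17.57×145 + 8.82×59 + 5.63×84 + 2.57×394 = 558.36 + 1769.97 + 2547.65 + 520.38 + 472.92 + 1012.58 = 6881.86
Index = 7625.62 / 6881.86 × 100 = 110.8075

110.81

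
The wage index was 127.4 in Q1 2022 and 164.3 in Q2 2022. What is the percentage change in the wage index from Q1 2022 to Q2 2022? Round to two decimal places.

28.96%

Change = (164.3 − 127.4) / 127.4 × 100
       = 36.9 / 127.4 × 100 = 28.9639%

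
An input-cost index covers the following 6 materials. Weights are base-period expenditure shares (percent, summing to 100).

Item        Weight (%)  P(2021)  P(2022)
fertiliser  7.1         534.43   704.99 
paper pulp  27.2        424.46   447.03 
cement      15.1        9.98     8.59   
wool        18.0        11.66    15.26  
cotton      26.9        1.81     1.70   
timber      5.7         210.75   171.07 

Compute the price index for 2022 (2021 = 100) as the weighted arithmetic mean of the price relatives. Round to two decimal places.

104.46

fertiliser: 7.1 × (704.99/534.43) = 7.1 × 1.319144 = 9.3659
paper pulp: 27.2 × (447.03/424.46) = 27.2 × 1.053173 = 28.6463
cement: 15.1 × (8.59/9.98) = 15.1 × 0.860721 = 12.9969
wool: 18.0 × (15.26/11.66) = 18.0 × 1.308748 = 23.5575
cotton: 26.9 × (1.70/1.81) = 26.9 × 0.939227 = 25.2652
timber: 5.7 × (171.07/210.75) = 5.7 × 0.811720 = 4.6268
Index = Σ wᵢ·(p₁ᵢ/p₀ᵢ) = 9.3659 + 28.6463 + 12.9969 + 23.5575 + 25.2652 + 4.6268 = 104.4586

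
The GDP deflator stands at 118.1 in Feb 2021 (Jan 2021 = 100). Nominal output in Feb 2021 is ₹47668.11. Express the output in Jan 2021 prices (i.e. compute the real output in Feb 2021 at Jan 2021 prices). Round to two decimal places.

40362.50

Real = Nominal ÷ (Index/100) = 47668.11 ÷ (118.1/100)
     = 47668.11 ÷ 1.181 = 40362.4979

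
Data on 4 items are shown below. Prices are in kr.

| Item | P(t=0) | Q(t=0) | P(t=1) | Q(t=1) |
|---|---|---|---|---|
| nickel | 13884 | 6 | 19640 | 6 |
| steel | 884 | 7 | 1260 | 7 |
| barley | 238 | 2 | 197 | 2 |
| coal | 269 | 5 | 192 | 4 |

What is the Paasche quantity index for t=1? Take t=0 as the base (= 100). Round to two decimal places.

99.85

Paasche quantity index uses current-period prices as weights.
ΣP(t=1)·Q(t=1) = 19640×6 + 1260×7 + 197×2 + 192×4 = 117840 + 8820 + 394 + 768 = 127822
ΣP(t=1)·Q(t=0) = 19640×6 + 1260×7 + 197×2 + 192×5 = 117840 + 8820 + 394 + 960 = 128014
Index = 127822 / 128014 × 100 = 99.8500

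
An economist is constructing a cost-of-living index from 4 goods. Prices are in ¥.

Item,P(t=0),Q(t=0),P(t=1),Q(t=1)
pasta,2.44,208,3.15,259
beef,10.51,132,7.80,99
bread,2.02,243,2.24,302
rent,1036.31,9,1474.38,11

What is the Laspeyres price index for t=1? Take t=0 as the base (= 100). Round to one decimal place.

132.3

Laspeyres price index uses base-period quantities as weights.
ΣP(t=1)·Q(t=0) = 3.15×208 + 7.80×132 + 2.24×243 + 1474.38×9 = 655.2 + 1029.6 + 544.32 + 13269.42 = 15498.54
ΣP(t=0)·Q(t=0) = 2.44×208 + 10.51×132 + 2.02×243 + 1036.31×9 = 507.52 + 1387.32 + 490.86 + 9326.79 = 11712.49
Index = 15498.54 / 11712.49 × 100 = 132.3249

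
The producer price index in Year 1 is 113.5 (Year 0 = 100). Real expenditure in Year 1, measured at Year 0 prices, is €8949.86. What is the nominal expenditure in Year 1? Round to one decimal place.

Nominal = Real × (Index/100) = 8949.86 × (113.5/100)
        = 8949.86 × 1.135 = 10158.0911

10158.1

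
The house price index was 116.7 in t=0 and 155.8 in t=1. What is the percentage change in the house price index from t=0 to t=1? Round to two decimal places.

Change = (155.8 − 116.7) / 116.7 × 100
       = 39.1 / 116.7 × 100 = 33.5047%

33.50%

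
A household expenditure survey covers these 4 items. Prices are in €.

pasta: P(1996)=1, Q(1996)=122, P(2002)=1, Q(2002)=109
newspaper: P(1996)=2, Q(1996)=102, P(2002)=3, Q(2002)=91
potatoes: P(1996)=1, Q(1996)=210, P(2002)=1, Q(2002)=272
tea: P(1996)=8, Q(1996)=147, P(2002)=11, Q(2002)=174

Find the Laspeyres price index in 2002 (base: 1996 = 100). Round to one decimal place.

131.7

Laspeyres price index uses base-period quantities as weights.
ΣP(2002)·Q(1996) = 1×122 + 3×102 + 1×210 + 11×147 = 122 + 306 + 210 + 1617 = 2255
ΣP(1996)·Q(1996) = 1×122 + 2×102 + 1×210 + 8×147 = 122 + 204 + 210 + 1176 = 1712
Index = 2255 / 1712 × 100 = 131.7173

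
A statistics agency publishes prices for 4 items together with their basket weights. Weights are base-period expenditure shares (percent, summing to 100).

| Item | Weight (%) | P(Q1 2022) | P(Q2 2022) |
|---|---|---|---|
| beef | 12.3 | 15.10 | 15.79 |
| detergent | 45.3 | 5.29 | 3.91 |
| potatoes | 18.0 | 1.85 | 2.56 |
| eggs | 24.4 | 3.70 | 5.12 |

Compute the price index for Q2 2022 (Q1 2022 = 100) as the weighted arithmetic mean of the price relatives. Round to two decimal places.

105.02

beef: 12.3 × (15.79/15.10) = 12.3 × 1.045695 = 12.8621
detergent: 45.3 × (3.91/5.29) = 45.3 × 0.739130 = 33.4826
potatoes: 18.0 × (2.56/1.85) = 18.0 × 1.383784 = 24.9081
eggs: 24.4 × (5.12/3.70) = 24.4 × 1.383784 = 33.7643
Index = Σ wᵢ·(p₁ᵢ/p₀ᵢ) = 12.8621 + 33.4826 + 24.9081 + 33.7643 = 105.0171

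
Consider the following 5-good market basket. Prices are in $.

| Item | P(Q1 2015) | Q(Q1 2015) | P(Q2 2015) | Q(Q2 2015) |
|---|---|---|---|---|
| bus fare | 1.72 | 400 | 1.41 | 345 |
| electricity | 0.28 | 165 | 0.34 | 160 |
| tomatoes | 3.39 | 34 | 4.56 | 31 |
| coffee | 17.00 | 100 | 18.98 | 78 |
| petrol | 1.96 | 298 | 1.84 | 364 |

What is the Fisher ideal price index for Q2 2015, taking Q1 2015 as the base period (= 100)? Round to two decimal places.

102.29

Laspeyres component (base-period weights):
ΣP(Q2 2015)Q(Q1 2015) = 1.41×400 + 0.34×165 + 4.56×34 + 18.98×100 + 1.84×298 = 564 + 56.1 + 155.04 + 1898 + 548.32 = 3221.46
ΣP(Q1 2015)Q(Q1 2015) = 1.72×400 + 0.28×165 + 3.39×34 + 17.00×100 + 1.96×298 = 688 + 46.2 + 115.26 + 1700 + 584.08 = 3133.54
L = 3221.46 / 3133.54 × 100 = 102.8058
Paasche component (current-period weights):
ΣP(Q2 2015)Q(Q2 2015) = 1.41×345 + 0.34×160 + 4.56×31 + 18.98×78 + 1.84×364 = 486.45 + 54.4 + 141.36 + 1480.44 + 669.76 = 2832.41
ΣP(Q1 2015)Q(Q2 2015) = 1.72×345 + 0.28×160 + 3.39×31 + 17.00×78 + 1.96×364 = 593.4 + 44.8 + 105.09 + 1326 + 713.44 = 2782.73
P = 2832.41 / 2782.73 × 100 = 101.7853
Fisher = √(L × P) = √(102.8058 × 101.7853) = 102.2943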